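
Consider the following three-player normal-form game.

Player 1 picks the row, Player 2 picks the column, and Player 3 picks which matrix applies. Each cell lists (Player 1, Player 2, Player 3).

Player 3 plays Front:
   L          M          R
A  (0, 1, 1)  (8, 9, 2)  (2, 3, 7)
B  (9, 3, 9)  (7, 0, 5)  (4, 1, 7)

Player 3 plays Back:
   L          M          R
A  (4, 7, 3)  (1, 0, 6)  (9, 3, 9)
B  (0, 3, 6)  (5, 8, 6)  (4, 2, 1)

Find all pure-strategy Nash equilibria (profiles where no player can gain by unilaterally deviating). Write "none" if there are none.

Player 1 against (L, Front): payoffs 0, 9 → best response B.
Player 1 against (L, Back): payoffs 4, 0 → best response A.
Player 1 against (M, Front): payoffs 8, 7 → best response A.
Player 1 against (M, Back): payoffs 1, 5 → best response B.
Player 1 against (R, Front): payoffs 2, 4 → best response B.
Player 1 against (R, Back): payoffs 9, 4 → best response A.
Player 2 against (A, Front): payoffs 1, 9, 3 → best response M.
Player 2 against (A, Back): payoffs 7, 0, 3 → best response L.
Player 2 against (B, Front): payoffs 3, 0, 1 → best response L.
Player 2 against (B, Back): payoffs 3, 8, 2 → best response M.
Player 3 against (A, L): payoffs 1, 3 → best response Back.
Player 3 against (A, M): payoffs 2, 6 → best response Back.
Player 3 against (A, R): payoffs 7, 9 → best response Back.
Player 3 against (B, L): payoffs 9, 6 → best response Front.
Player 3 against (B, M): payoffs 5, 6 → best response Back.
Player 3 against (B, R): payoffs 7, 1 → best response Front.
Mutual best responses: (A, L, Back); (B, L, Front); (B, M, Back).

Pure-strategy Nash equilibria: (A, L, Back) and (B, L, Front) and (B, M, Back)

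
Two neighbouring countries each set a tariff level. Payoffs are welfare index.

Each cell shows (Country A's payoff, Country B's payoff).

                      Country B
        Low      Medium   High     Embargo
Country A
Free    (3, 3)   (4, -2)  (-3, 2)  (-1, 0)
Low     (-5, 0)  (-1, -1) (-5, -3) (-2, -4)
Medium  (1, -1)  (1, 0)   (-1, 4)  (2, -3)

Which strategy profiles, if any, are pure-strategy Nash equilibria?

Country A against Low: payoffs 3, -5, 1 → best response Free.
Country A against Medium: payoffs 4, -1, 1 → best response Free.
Country A against High: payoffs -3, -5, -1 → best response Medium.
Country A against Embargo: payoffs -1, -2, 2 → best response Medium.
Country B against Free: payoffs 3, -2, 2, 0 → best response Low.
Country B against Low: payoffs 0, -1, -3, -4 → best response Low.
Country B against Medium: payoffs -1, 0, 4, -3 → best response High.
Mutual best responses: (Free, Low); (Medium, High).

(Free, Low); (Medium, High)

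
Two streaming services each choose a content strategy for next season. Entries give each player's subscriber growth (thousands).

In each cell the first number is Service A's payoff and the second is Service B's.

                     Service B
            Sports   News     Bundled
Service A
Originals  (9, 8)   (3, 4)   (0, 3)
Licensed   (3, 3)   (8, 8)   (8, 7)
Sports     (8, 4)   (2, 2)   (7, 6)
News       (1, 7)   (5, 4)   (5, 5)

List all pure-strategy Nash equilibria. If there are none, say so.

(Originals, Sports): Service A gets 9, best alternative 8; Service B gets 8, best alternative 4. No profitable deviation — NE.
(Originals, News): Service A can switch to Licensed (3 → 8). Not NE.
(Originals, Bundled): Service A can switch to Licensed (0 → 8). Not NE.
(Licensed, Sports): Service A can switch to Originals (3 → 9). Not NE.
(Licensed, News): Service A gets 8, best alternative 5; Service B gets 8, best alternative 7. No profitable deviation — NE.
(Licensed, Bundled): Service B can switch to News (7 → 8). Not NE.
(Sports, Sports): Service A can switch to Originals (8 → 9). Not NE.
(Sports, News): Service A can switch to Originals (2 → 3). Not NE.
(Sports, Bundled): Service A can switch to Licensed (7 → 8). Not NE.
(News, Sports): Service A can switch to Originals (1 → 9). Not NE.
(The remaining 2 profiles each have a profitable deviation by the same check.)

(Originals, Sports) and (Licensed, News)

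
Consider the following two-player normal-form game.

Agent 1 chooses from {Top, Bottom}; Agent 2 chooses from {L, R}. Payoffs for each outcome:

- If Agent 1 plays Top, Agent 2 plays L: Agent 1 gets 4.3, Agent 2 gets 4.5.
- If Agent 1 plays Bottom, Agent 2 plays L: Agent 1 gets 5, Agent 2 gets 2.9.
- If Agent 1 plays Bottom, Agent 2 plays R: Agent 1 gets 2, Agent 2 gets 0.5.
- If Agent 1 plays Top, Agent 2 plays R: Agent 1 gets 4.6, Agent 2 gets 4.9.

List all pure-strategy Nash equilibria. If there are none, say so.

Check each profile: it is a Nash equilibrium iff no player can strictly gain by switching unilaterally.
(Top, L): Agent 1 can switch to Bottom (4.3 → 5). Not NE.
(Top, R): Agent 1 gets 4.6, best alternative 2; Agent 2 gets 4.9, best alternative 4.5. No profitable deviation — NE.
(Bottom, L): Agent 1 gets 5, best alternative 4.3; Agent 2 gets 2.9, best alternative 0.5. No profitable deviation — NE.
(Bottom, R): Agent 1 can switch to Top (2 → 4.6). Not NE.

Pure-strategy Nash equilibria: (Top, R) and (Bottom, L)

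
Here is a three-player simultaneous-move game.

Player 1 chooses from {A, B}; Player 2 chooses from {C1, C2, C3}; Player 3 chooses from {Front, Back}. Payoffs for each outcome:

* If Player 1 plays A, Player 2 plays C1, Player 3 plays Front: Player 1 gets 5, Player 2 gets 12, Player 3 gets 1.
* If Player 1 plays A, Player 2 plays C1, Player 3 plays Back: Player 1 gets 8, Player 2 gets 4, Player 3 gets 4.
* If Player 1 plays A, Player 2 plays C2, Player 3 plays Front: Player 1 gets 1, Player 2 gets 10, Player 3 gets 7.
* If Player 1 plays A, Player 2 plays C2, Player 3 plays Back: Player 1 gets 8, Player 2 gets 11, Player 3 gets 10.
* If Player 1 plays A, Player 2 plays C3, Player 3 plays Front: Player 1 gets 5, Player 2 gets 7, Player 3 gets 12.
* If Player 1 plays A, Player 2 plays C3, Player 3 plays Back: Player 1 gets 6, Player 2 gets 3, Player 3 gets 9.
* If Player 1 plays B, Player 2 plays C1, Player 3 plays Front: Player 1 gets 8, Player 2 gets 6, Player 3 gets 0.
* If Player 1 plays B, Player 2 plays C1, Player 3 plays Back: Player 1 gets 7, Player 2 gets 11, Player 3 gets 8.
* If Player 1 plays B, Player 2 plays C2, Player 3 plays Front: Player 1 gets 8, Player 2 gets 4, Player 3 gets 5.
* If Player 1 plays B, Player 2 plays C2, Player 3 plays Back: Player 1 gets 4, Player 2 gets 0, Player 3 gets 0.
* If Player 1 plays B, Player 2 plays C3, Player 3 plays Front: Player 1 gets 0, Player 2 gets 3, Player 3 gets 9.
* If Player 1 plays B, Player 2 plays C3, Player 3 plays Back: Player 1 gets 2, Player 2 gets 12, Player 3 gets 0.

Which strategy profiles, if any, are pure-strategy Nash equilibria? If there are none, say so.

(A, C2, Back)

Player 1 against (C1, Front): payoffs 5, 8 → best response B.
Player 1 against (C1, Back): payoffs 8, 7 → best response A.
Player 1 against (C2, Front): payoffs 1, 8 → best response B.
Player 1 against (C2, Back): payoffs 8, 4 → best response A.
Player 1 against (C3, Front): payoffs 5, 0 → best response A.
Player 1 against (C3, Back): payoffs 6, 2 → best response A.
Player 2 against (A, Front): payoffs 12, 10, 7 → best response C1.
Player 2 against (A, Back): payoffs 4, 11, 3 → best response C2.
Player 2 against (B, Front): payoffs 6, 4, 3 → best response C1.
Player 2 against (B, Back): payoffs 11, 0, 12 → best response C3.
Player 3 against (A, C1): payoffs 1, 4 → best response Back.
Player 3 against (A, C2): payoffs 7, 10 → best response Back.
Player 3 against (A, C3): payoffs 12, 9 → best response Front.
Player 3 against (B, C1): payoffs 0, 8 → best response Back.
Player 3 against (B, C2): payoffs 5, 0 → best response Front.
Player 3 against (B, C3): payoffs 9, 0 → best response Front.
Mutual best responses: (A, C2, Back).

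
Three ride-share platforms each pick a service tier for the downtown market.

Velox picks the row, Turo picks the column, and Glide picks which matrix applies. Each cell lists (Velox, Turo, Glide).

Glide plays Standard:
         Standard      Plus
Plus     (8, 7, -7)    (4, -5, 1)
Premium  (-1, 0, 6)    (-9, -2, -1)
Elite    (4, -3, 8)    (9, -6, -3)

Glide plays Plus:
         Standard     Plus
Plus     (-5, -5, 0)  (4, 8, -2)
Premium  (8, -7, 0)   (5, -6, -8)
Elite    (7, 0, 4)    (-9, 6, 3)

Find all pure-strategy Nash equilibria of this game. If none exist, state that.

(Plus, Standard, Standard): Glide can switch to Plus (-7 → 0). Not NE.
(Plus, Standard, Plus): Velox can switch to Premium (-5 → 8). Not NE.
(Plus, Plus, Standard): Velox can switch to Elite (4 → 9). Not NE.
(Plus, Plus, Plus): Velox can switch to Premium (4 → 5). Not NE.
(Premium, Standard, Standard): Velox can switch to Plus (-1 → 8). Not NE.
(Premium, Standard, Plus): Turo can switch to Plus (-7 → -6). Not NE.
(Premium, Plus, Standard): Velox can switch to Plus (-9 → 4). Not NE.
(Premium, Plus, Plus): Glide can switch to Standard (-8 → -1). Not NE.
(Elite, Standard, Standard): Velox can switch to Plus (4 → 8). Not NE.
(Elite, Standard, Plus): Velox can switch to Premium (7 → 8). Not NE.
(The remaining 2 profiles each have a profitable deviation by the same check.)

There is no pure-strategy Nash equilibrium.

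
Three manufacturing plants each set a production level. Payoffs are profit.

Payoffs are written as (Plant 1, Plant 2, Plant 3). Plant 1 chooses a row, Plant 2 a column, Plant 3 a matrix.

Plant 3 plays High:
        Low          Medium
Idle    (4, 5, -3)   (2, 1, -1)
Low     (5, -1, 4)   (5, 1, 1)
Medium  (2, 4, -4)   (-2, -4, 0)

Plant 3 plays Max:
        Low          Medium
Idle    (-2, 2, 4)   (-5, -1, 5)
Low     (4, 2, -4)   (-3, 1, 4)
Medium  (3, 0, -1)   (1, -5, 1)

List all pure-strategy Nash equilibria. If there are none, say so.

(Idle, Low, High): Plant 1 can switch to Low (4 → 5). Not NE.
(Idle, Low, Max): Plant 1 can switch to Low (-2 → 4). Not NE.
(Idle, Medium, High): Plant 1 can switch to Low (2 → 5). Not NE.
(Idle, Medium, Max): Plant 1 can switch to Low (-5 → -3). Not NE.
(Low, Low, High): Plant 2 can switch to Medium (-1 → 1). Not NE.
(Low, Low, Max): Plant 3 can switch to High (-4 → 4). Not NE.
(Low, Medium, High): Plant 3 can switch to Max (1 → 4). Not NE.
(Low, Medium, Max): Plant 1 can switch to Medium (-3 → 1). Not NE.
(The remaining 4 profiles each have a profitable deviation by the same check.)

none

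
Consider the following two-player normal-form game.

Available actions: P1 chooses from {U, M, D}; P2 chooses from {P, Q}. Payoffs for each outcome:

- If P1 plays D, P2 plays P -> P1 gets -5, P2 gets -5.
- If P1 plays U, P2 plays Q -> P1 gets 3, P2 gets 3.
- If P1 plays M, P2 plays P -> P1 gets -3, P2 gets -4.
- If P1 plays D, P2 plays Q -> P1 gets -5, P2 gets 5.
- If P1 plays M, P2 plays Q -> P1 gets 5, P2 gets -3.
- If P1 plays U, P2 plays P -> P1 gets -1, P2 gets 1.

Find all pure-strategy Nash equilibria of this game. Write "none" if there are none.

Mark each player's best response to every combination of opponents' strategies; a profile where every player is best-responding is a pure Nash equilibrium.
P1 against P: payoffs -1, -3, -5 → best response U.
P1 against Q: payoffs 3, 5, -5 → best response M.
P2 against U: payoffs 1, 3 → best response Q.
P2 against M: payoffs -4, -3 → best response Q.
P2 against D: payoffs -5, 5 → best response Q.
Mutual best responses: (M, Q).

Pure NE: (M, Q)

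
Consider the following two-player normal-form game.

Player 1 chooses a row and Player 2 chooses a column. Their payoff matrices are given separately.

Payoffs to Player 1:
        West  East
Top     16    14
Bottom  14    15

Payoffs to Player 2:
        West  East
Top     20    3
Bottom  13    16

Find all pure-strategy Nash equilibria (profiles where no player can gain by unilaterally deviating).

(Top, West): Player 1 gets 16, best alternative 14; Player 2 gets 20, best alternative 3. No profitable deviation — NE.
(Top, East): Player 1 can switch to Bottom (14 → 15). Not NE.
(Bottom, West): Player 1 can switch to Top (14 → 16). Not NE.
(Bottom, East): Player 1 gets 15, best alternative 14; Player 2 gets 16, best alternative 13. No profitable deviation — NE.

(Top, West); (Bottom, East)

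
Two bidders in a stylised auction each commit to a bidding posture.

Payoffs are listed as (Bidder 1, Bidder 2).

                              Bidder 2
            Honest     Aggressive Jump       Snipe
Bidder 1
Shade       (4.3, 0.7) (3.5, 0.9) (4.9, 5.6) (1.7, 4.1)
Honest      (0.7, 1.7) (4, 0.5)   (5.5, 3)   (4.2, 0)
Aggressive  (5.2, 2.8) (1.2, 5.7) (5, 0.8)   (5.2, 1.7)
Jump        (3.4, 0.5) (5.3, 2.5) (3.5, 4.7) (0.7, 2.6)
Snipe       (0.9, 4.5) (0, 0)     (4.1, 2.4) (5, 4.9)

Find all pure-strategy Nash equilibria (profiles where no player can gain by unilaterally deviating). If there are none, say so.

Bidder 1 against Honest: payoffs 4.3, 0.7, 5.2, 3.4, 0.9 → best response Aggressive.
Bidder 1 against Aggressive: payoffs 3.5, 4, 1.2, 5.3, 0 → best response Jump.
Bidder 1 against Jump: payoffs 4.9, 5.5, 5, 3.5, 4.1 → best response Honest.
Bidder 1 against Snipe: payoffs 1.7, 4.2, 5.2, 0.7, 5 → best response Aggressive.
Bidder 2 against Shade: payoffs 0.7, 0.9, 5.6, 4.1 → best response Jump.
Bidder 2 against Honest: payoffs 1.7, 0.5, 3, 0 → best response Jump.
Bidder 2 against Aggressive: payoffs 2.8, 5.7, 0.8, 1.7 → best response Aggressive.
Bidder 2 against Jump: payoffs 0.5, 2.5, 4.7, 2.6 → best response Jump.
Bidder 2 against Snipe: payoffs 4.5, 0, 2.4, 4.9 → best response Snipe.
Mutual best responses: (Honest, Jump).

Pure NE: (Honest, Jump)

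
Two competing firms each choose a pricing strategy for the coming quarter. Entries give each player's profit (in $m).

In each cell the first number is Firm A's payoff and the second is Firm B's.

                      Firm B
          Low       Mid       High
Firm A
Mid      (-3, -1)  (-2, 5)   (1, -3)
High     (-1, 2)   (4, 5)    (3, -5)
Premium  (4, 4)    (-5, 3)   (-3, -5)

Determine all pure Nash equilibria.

(Mid, Low): Firm A can switch to High (-3 → -1). Not NE.
(Mid, Mid): Firm A can switch to High (-2 → 4). Not NE.
(Mid, High): Firm A can switch to High (1 → 3). Not NE.
(High, Low): Firm A can switch to Premium (-1 → 4). Not NE.
(High, Mid): Firm A gets 4, best alternative -2; Firm B gets 5, best alternative 2. No profitable deviation — NE.
(High, High): Firm B can switch to Low (-5 → 2). Not NE.
(Premium, Low): Firm A gets 4, best alternative -1; Firm B gets 4, best alternative 3. No profitable deviation — NE.
(Premium, Mid): Firm A can switch to Mid (-5 → -2). Not NE.
(Premium, High): Firm A can switch to Mid (-3 → 1). Not NE.

Pure-strategy Nash equilibria: (High, Mid), (Premium, Low)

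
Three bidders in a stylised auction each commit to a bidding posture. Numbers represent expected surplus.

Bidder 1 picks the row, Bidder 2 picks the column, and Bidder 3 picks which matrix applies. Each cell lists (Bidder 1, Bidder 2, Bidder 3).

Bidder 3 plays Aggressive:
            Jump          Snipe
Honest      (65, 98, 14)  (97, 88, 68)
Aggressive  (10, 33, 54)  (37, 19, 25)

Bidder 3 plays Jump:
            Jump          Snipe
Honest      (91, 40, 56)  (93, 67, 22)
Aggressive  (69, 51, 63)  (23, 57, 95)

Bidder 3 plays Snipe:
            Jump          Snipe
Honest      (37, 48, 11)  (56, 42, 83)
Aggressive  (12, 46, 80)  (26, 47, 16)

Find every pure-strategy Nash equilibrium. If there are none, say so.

No pure-strategy Nash equilibrium.

For each player, find the best response to each opponent profile; mutual best responses are the pure NE.
Bidder 1 against (Jump, Aggressive): payoffs 65, 10 → best response Honest.
Bidder 1 against (Jump, Jump): payoffs 91, 69 → best response Honest.
Bidder 1 against (Jump, Snipe): payoffs 37, 12 → best response Honest.
Bidder 1 against (Snipe, Aggressive): payoffs 97, 37 → best response Honest.
Bidder 1 against (Snipe, Jump): payoffs 93, 23 → best response Honest.
Bidder 1 against (Snipe, Snipe): payoffs 56, 26 → best response Honest.
Bidder 2 against (Honest, Aggressive): payoffs 98, 88 → best response Jump.
Bidder 2 against (Honest, Jump): payoffs 40, 67 → best response Snipe.
Bidder 2 against (Honest, Snipe): payoffs 48, 42 → best response Jump.
Bidder 2 against (Aggressive, Aggressive): payoffs 33, 19 → best response Jump.
Bidder 2 against (Aggressive, Jump): payoffs 51, 57 → best response Snipe.
Bidder 2 against (Aggressive, Snipe): payoffs 46, 47 → best response Snipe.
Bidder 3 against (Honest, Jump): payoffs 14, 56, 11 → best response Jump.
Bidder 3 against (Honest, Snipe): payoffs 68, 22, 83 → best response Snipe.
Bidder 3 against (Aggressive, Jump): payoffs 54, 63, 80 → best response Snipe.
Bidder 3 against (Aggressive, Snipe): payoffs 25, 95, 16 → best response Jump.
No profile is a mutual best response for all players.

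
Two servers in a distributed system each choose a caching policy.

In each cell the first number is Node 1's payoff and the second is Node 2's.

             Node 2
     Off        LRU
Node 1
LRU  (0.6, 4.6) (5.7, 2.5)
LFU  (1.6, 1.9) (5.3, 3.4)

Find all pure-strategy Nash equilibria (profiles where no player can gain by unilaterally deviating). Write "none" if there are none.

(LRU, Off): Node 1 can switch to LFU (0.6 → 1.6). Not NE.
(LRU, LRU): Node 2 can switch to Off (2.5 → 4.6). Not NE.
(LFU, Off): Node 2 can switch to LRU (1.9 → 3.4). Not NE.
(LFU, LRU): Node 1 can switch to LRU (5.3 → 5.7). Not NE.

This game has no pure Nash equilibrium.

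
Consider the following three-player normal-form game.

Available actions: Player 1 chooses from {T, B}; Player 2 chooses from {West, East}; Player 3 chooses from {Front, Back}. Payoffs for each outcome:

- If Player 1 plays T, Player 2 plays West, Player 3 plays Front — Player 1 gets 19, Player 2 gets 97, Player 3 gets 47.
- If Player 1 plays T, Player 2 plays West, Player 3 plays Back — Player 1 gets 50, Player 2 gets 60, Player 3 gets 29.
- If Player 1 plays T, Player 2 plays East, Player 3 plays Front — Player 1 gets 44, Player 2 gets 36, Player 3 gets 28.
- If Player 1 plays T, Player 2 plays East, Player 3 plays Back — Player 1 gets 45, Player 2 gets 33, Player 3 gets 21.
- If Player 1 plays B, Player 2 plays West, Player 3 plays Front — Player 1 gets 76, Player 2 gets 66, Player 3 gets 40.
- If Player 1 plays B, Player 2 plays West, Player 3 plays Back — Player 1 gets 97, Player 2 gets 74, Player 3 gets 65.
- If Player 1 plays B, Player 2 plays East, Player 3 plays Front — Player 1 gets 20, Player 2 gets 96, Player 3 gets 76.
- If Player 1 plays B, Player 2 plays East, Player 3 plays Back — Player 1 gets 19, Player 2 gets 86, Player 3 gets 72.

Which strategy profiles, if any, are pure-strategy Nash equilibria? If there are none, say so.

There is no pure-strategy Nash equilibrium.

For each player, find the best response to each opponent profile; mutual best responses are the pure NE.
Player 1 against (West, Front): payoffs 19, 76 → best response B.
Player 1 against (West, Back): payoffs 50, 97 → best response B.
Player 1 against (East, Front): payoffs 44, 20 → best response T.
Player 1 against (East, Back): payoffs 45, 19 → best response T.
Player 2 against (T, Front): payoffs 97, 36 → best response West.
Player 2 against (T, Back): payoffs 60, 33 → best response West.
Player 2 against (B, Front): payoffs 66, 96 → best response East.
Player 2 against (B, Back): payoffs 74, 86 → best response East.
Player 3 against (T, West): payoffs 47, 29 → best response Front.
Player 3 against (T, East): payoffs 28, 21 → best response Front.
Player 3 against (B, West): payoffs 40, 65 → best response Back.
Player 3 against (B, East): payoffs 76, 72 → best response Front.
No profile is a mutual best response for all players.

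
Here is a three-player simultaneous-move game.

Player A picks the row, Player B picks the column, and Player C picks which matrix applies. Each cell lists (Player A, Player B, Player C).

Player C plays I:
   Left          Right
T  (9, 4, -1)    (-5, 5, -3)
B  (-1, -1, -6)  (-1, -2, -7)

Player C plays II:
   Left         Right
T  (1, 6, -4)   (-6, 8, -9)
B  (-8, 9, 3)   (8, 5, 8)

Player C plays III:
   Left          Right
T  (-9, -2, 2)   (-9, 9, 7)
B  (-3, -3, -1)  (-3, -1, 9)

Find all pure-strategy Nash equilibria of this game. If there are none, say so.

Pure NE: (B, Right, III)

Player A against (Left, I): payoffs 9, -1 → best response T.
Player A against (Left, II): payoffs 1, -8 → best response T.
Player A against (Left, III): payoffs -9, -3 → best response B.
Player A against (Right, I): payoffs -5, -1 → best response B.
Player A against (Right, II): payoffs -6, 8 → best response B.
Player A against (Right, III): payoffs -9, -3 → best response B.
Player B against (T, I): payoffs 4, 5 → best response Right.
Player B against (T, II): payoffs 6, 8 → best response Right.
Player B against (T, III): payoffs -2, 9 → best response Right.
Player B against (B, I): payoffs -1, -2 → best response Left.
Player B against (B, II): payoffs 9, 5 → best response Left.
Player B against (B, III): payoffs -3, -1 → best response Right.
Player C against (T, Left): payoffs -1, -4, 2 → best response III.
Player C against (T, Right): payoffs -3, -9, 7 → best response III.
Player C against (B, Left): payoffs -6, 3, -1 → best response II.
Player C against (B, Right): payoffs -7, 8, 9 → best response III.
Mutual best responses: (B, Right, III).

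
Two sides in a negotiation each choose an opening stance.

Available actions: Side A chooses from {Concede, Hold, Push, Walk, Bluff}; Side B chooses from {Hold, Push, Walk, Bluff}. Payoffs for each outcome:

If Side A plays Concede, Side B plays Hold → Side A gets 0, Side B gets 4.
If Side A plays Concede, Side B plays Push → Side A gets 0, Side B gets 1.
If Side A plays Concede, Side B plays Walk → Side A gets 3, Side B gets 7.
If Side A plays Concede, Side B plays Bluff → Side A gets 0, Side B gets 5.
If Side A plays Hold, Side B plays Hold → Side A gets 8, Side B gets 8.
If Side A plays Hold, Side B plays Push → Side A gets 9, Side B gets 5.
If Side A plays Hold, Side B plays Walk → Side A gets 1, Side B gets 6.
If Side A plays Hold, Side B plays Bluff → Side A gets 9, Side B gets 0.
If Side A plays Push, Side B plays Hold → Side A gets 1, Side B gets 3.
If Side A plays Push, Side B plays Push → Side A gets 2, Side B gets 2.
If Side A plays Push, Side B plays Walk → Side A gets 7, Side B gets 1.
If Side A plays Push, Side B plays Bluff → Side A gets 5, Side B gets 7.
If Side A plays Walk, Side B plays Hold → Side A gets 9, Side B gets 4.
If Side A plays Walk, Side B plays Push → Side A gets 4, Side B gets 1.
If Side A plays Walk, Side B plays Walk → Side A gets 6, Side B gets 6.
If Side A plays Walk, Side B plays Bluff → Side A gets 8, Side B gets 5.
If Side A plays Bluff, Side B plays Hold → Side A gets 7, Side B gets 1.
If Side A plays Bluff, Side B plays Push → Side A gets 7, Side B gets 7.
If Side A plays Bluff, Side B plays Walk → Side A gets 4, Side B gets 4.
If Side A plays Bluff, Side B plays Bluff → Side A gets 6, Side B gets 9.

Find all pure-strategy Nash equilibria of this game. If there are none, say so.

Side A against Hold: payoffs 0, 8, 1, 9, 7 → best response Walk.
Side A against Push: payoffs 0, 9, 2, 4, 7 → best response Hold.
Side A against Walk: payoffs 3, 1, 7, 6, 4 → best response Push.
Side A against Bluff: payoffs 0, 9, 5, 8, 6 → best response Hold.
Side B against Concede: payoffs 4, 1, 7, 5 → best response Walk.
Side B against Hold: payoffs 8, 5, 6, 0 → best response Hold.
Side B against Push: payoffs 3, 2, 1, 7 → best response Bluff.
Side B against Walk: payoffs 4, 1, 6, 5 → best response Walk.
Side B against Bluff: payoffs 1, 7, 4, 9 → best response Bluff.
No profile is a mutual best response for all players.

There is no pure-strategy Nash equilibrium.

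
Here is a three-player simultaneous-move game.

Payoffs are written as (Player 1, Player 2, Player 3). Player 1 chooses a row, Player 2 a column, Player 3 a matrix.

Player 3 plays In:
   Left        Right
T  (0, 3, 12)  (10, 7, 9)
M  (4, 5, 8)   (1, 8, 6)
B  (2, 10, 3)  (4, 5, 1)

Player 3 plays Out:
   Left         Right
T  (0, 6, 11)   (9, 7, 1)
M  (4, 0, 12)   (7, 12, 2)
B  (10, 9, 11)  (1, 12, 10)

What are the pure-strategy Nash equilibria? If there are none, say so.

(T, Right, In)

Player 1 against (Left, In): payoffs 0, 4, 2 → best response M.
Player 1 against (Left, Out): payoffs 0, 4, 10 → best response B.
Player 1 against (Right, In): payoffs 10, 1, 4 → best response T.
Player 1 against (Right, Out): payoffs 9, 7, 1 → best response T.
Player 2 against (T, In): payoffs 3, 7 → best response Right.
Player 2 against (T, Out): payoffs 6, 7 → best response Right.
Player 2 against (M, In): payoffs 5, 8 → best response Right.
Player 2 against (M, Out): payoffs 0, 12 → best response Right.
Player 2 against (B, In): payoffs 10, 5 → best response Left.
Player 2 against (B, Out): payoffs 9, 12 → best response Right.
Player 3 against (T, Left): payoffs 12, 11 → best response In.
Player 3 against (T, Right): payoffs 9, 1 → best response In.
Player 3 against (M, Left): payoffs 8, 12 → best response Out.
Player 3 against (M, Right): payoffs 6, 2 → best response In.
Player 3 against (B, Left): payoffs 3, 11 → best response Out.
Player 3 against (B, Right): payoffs 1, 10 → best response Out.
Mutual best responses: (T, Right, In).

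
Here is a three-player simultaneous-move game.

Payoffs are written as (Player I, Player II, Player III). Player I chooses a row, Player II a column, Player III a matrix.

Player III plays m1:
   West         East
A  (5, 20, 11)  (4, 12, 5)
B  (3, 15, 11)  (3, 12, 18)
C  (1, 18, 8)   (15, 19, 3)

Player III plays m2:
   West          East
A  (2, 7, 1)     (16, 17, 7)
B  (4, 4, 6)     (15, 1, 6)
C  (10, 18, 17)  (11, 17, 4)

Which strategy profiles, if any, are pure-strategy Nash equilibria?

Player I against (West, m1): payoffs 5, 3, 1 → best response A.
Player I against (West, m2): payoffs 2, 4, 10 → best response C.
Player I against (East, m1): payoffs 4, 3, 15 → best response C.
Player I against (East, m2): payoffs 16, 15, 11 → best response A.
Player II against (A, m1): payoffs 20, 12 → best response West.
Player II against (A, m2): payoffs 7, 17 → best response East.
Player II against (B, m1): payoffs 15, 12 → best response West.
Player II against (B, m2): payoffs 4, 1 → best response West.
Player II against (C, m1): payoffs 18, 19 → best response East.
Player II against (C, m2): payoffs 18, 17 → best response West.
Player III against (A, West): payoffs 11, 1 → best response m1.
Player III against (A, East): payoffs 5, 7 → best response m2.
Player III against (B, West): payoffs 11, 6 → best response m1.
Player III against (B, East): payoffs 18, 6 → best response m1.
Player III against (C, West): payoffs 8, 17 → best response m2.
Player III against (C, East): payoffs 3, 4 → best response m2.
Mutual best responses: (A, West, m1); (A, East, m2); (C, West, m2).

Pure-strategy Nash equilibria: (A, West, m1), (A, East, m2), (C, West, m2)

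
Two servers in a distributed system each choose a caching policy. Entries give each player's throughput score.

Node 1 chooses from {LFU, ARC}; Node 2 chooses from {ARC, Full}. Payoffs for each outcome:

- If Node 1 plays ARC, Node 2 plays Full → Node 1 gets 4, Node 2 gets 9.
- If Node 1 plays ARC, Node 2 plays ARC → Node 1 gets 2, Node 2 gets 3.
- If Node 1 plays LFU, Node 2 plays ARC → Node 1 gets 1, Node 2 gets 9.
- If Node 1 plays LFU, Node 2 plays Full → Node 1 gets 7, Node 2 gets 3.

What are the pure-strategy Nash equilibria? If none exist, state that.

No pure-strategy Nash equilibrium.

(LFU, ARC): Node 1 can switch to ARC (1 → 2). Not NE.
(LFU, Full): Node 2 can switch to ARC (3 → 9). Not NE.
(ARC, ARC): Node 2 can switch to Full (3 → 9). Not NE.
(ARC, Full): Node 1 can switch to LFU (4 → 7). Not NE.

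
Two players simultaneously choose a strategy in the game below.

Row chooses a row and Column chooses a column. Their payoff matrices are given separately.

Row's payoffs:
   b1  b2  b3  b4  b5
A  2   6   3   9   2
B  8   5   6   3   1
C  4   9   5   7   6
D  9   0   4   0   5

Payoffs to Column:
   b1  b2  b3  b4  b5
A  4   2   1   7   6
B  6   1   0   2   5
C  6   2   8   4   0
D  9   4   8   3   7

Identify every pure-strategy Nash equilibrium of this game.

Pure-strategy Nash equilibria: (A, b4) and (D, b1)

(A, b1): Row can switch to B (2 → 8). Not NE.
(A, b2): Row can switch to C (6 → 9). Not NE.
(A, b3): Row can switch to B (3 → 6). Not NE.
(A, b4): Row gets 9, best alternative 7; Column gets 7, best alternative 6. No profitable deviation — NE.
(A, b5): Row can switch to C (2 → 6). Not NE.
(B, b1): Row can switch to D (8 → 9). Not NE.
(B, b2): Row can switch to A (5 → 6). Not NE.
(B, b3): Column can switch to b1 (0 → 6). Not NE.
(B, b4): Row can switch to A (3 → 9). Not NE.
(B, b5): Row can switch to A (1 → 2). Not NE.
(C, b1): Row can switch to B (4 → 8). Not NE.
(C, b2): Column can switch to b1 (2 → 6). Not NE.
(C, b3): Row can switch to B (5 → 6). Not NE.
(D, b1): Row gets 9, best alternative 8; Column gets 9, best alternative 8. No profitable deviation — NE.
(The remaining 6 profiles each have a profitable deviation by the same check.)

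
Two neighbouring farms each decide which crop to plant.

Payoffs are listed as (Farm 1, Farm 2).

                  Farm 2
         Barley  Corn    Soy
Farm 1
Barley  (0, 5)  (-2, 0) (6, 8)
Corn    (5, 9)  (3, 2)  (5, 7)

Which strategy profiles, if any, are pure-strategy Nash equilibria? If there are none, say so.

Pure-strategy Nash equilibria: (Barley, Soy); (Corn, Barley)

For each strategy profile, look for a profitable unilateral deviation.
(Barley, Barley): Farm 1 can switch to Corn (0 → 5). Not NE.
(Barley, Corn): Farm 1 can switch to Corn (-2 → 3). Not NE.
(Barley, Soy): Farm 1 gets 6, best alternative 5; Farm 2 gets 8, best alternative 5. No profitable deviation — NE.
(Corn, Barley): Farm 1 gets 5, best alternative 0; Farm 2 gets 9, best alternative 7. No profitable deviation — NE.
(Corn, Corn): Farm 2 can switch to Barley (2 → 9). Not NE.
(Corn, Soy): Farm 1 can switch to Barley (5 → 6). Not NE.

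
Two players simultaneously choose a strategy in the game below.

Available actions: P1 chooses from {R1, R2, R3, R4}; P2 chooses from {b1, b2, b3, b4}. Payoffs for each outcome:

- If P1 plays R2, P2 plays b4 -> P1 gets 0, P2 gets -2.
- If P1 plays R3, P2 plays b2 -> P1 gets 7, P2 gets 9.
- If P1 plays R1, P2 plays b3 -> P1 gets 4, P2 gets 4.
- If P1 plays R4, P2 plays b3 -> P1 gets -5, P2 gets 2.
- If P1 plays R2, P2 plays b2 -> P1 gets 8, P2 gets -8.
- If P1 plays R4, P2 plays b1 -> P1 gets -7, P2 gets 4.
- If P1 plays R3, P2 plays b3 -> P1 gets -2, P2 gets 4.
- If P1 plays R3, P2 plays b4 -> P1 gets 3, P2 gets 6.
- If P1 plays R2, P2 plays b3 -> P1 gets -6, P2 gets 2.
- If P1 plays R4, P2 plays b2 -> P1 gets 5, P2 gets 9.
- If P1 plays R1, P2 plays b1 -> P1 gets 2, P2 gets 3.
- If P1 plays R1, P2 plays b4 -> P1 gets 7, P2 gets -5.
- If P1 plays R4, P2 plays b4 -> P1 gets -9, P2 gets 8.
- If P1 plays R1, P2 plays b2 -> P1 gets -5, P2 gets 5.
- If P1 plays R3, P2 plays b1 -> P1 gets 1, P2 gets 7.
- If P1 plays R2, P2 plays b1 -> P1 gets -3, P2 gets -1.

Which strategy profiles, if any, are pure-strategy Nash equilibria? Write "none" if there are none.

This game has no pure Nash equilibrium.

Mark each player's best response to every combination of opponents' strategies; a profile where every player is best-responding is a pure Nash equilibrium.
P1 against b1: payoffs 2, -3, 1, -7 → best response R1.
P1 against b2: payoffs -5, 8, 7, 5 → best response R2.
P1 against b3: payoffs 4, -6, -2, -5 → best response R1.
P1 against b4: payoffs 7, 0, 3, -9 → best response R1.
P2 against R1: payoffs 3, 5, 4, -5 → best response b2.
P2 against R2: payoffs -1, -8, 2, -2 → best response b3.
P2 against R3: payoffs 7, 9, 4, 6 → best response b2.
P2 against R4: payoffs 4, 9, 2, 8 → best response b2.
No profile is a mutual best response for all players.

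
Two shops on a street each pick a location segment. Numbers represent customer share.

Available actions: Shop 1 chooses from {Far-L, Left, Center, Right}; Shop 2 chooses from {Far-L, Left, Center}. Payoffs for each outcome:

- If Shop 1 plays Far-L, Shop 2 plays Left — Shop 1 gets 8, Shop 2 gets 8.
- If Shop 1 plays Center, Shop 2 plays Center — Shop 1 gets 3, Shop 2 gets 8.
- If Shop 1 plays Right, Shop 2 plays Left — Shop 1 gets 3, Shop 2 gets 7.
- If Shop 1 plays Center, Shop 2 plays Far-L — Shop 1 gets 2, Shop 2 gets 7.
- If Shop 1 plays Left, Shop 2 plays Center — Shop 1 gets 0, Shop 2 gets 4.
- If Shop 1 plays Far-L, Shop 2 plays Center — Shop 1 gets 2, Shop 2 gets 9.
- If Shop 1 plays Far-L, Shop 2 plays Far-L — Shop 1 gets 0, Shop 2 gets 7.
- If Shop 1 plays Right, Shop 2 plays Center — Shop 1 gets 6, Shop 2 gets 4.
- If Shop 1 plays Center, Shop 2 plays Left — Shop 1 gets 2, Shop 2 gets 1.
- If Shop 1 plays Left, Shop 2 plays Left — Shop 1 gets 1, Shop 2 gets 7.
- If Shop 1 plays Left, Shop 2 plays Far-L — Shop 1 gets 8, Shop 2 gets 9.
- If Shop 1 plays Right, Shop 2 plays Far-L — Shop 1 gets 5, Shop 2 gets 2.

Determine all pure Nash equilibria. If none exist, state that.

(Left, Far-L)

Check each profile: it is a Nash equilibrium iff no player can strictly gain by switching unilaterally.
(Far-L, Far-L): Shop 1 can switch to Left (0 → 8). Not NE.
(Far-L, Left): Shop 2 can switch to Center (8 → 9). Not NE.
(Far-L, Center): Shop 1 can switch to Center (2 → 3). Not NE.
(Left, Far-L): Shop 1 gets 8, best alternative 5; Shop 2 gets 9, best alternative 7. No profitable deviation — NE.
(Left, Left): Shop 1 can switch to Far-L (1 → 8). Not NE.
(Left, Center): Shop 1 can switch to Far-L (0 → 2). Not NE.
(Center, Far-L): Shop 1 can switch to Left (2 → 8). Not NE.
(The remaining 5 profiles each have a profitable deviation by the same check.)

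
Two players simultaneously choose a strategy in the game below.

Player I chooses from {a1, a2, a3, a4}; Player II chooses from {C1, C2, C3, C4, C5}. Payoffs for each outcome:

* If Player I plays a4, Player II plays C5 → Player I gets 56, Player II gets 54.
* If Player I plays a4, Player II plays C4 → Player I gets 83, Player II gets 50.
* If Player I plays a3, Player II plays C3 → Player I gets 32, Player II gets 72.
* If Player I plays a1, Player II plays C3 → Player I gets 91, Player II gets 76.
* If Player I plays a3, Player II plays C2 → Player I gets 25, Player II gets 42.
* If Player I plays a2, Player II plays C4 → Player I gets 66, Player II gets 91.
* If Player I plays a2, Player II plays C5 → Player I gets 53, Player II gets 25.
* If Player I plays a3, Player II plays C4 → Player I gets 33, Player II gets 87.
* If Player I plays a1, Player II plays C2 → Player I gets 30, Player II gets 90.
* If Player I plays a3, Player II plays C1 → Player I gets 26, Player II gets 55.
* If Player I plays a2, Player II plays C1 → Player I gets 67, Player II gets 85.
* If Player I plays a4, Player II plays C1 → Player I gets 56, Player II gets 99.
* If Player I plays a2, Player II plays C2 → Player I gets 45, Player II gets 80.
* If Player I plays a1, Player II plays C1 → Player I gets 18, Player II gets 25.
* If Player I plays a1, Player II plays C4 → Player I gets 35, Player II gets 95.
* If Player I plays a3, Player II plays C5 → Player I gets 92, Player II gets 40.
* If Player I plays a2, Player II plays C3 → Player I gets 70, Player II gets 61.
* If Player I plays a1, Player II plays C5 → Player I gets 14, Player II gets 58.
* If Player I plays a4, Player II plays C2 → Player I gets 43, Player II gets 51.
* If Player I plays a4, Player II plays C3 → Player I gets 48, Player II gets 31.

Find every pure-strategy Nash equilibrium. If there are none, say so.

none

Mark each player's best response to every combination of opponents' strategies; a profile where every player is best-responding is a pure Nash equilibrium.
Player I against C1: payoffs 18, 67, 26, 56 → best response a2.
Player I against C2: payoffs 30, 45, 25, 43 → best response a2.
Player I against C3: payoffs 91, 70, 32, 48 → best response a1.
Player I against C4: payoffs 35, 66, 33, 83 → best response a4.
Player I against C5: payoffs 14, 53, 92, 56 → best response a3.
Player II against a1: payoffs 25, 90, 76, 95, 58 → best response C4.
Player II against a2: payoffs 85, 80, 61, 91, 25 → best response C4.
Player II against a3: payoffs 55, 42, 72, 87, 40 → best response C4.
Player II against a4: payoffs 99, 51, 31, 50, 54 → best response C1.
No profile is a mutual best response for all players.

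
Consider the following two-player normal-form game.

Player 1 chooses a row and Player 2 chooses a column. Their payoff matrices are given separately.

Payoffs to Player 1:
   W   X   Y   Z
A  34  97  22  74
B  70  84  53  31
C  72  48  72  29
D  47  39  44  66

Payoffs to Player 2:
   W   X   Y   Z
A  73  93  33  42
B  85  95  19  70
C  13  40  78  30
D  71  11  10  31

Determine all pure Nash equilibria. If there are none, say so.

Player 1 against W: payoffs 34, 70, 72, 47 → best response C.
Player 1 against X: payoffs 97, 84, 48, 39 → best response A.
Player 1 against Y: payoffs 22, 53, 72, 44 → best response C.
Player 1 against Z: payoffs 74, 31, 29, 66 → best response A.
Player 2 against A: payoffs 73, 93, 33, 42 → best response X.
Player 2 against B: payoffs 85, 95, 19, 70 → best response X.
Player 2 against C: payoffs 13, 40, 78, 30 → best response Y.
Player 2 against D: payoffs 71, 11, 10, 31 → best response W.
Mutual best responses: (A, X); (C, Y).

Pure-strategy Nash equilibria: (A, X), (C, Y)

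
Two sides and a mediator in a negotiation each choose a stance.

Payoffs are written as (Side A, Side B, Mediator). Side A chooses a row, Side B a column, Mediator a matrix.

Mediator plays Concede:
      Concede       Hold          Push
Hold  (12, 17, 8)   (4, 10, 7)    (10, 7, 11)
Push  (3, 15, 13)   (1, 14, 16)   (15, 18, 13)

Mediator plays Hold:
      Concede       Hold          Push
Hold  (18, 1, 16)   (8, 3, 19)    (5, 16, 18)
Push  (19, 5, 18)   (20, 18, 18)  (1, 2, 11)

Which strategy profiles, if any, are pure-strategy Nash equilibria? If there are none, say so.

Pure-strategy Nash equilibria: (Hold, Push, Hold), (Push, Hold, Hold), (Push, Push, Concede)

Mark each player's best response to every combination of opponents' strategies; a profile where every player is best-responding is a pure Nash equilibrium.
Side A against (Concede, Concede): payoffs 12, 3 → best response Hold.
Side A against (Concede, Hold): payoffs 18, 19 → best response Push.
Side A against (Hold, Concede): payoffs 4, 1 → best response Hold.
Side A against (Hold, Hold): payoffs 8, 20 → best response Push.
Side A against (Push, Concede): payoffs 10, 15 → best response Push.
Side A against (Push, Hold): payoffs 5, 1 → best response Hold.
Side B against (Hold, Concede): payoffs 17, 10, 7 → best response Concede.
Side B against (Hold, Hold): payoffs 1, 3, 16 → best response Push.
Side B against (Push, Concede): payoffs 15, 14, 18 → best response Push.
Side B against (Push, Hold): payoffs 5, 18, 2 → best response Hold.
Mediator against (Hold, Concede): payoffs 8, 16 → best response Hold.
Mediator against (Hold, Hold): payoffs 7, 19 → best response Hold.
Mediator against (Hold, Push): payoffs 11, 18 → best response Hold.
Mediator against (Push, Concede): payoffs 13, 18 → best response Hold.
Mediator against (Push, Hold): payoffs 16, 18 → best response Hold.
Mediator against (Push, Push): payoffs 13, 11 → best response Concede.
Mutual best responses: (Hold, Push, Hold); (Push, Hold, Hold); (Push, Push, Concede).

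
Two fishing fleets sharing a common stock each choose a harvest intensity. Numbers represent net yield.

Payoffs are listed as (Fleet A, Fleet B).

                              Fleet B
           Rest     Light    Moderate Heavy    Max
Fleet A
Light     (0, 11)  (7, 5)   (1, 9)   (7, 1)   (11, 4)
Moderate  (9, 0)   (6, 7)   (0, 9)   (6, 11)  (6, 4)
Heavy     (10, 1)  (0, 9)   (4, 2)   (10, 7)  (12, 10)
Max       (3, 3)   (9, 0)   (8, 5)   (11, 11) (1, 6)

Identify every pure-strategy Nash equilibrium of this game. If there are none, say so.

Fleet A against Rest: payoffs 0, 9, 10, 3 → best response Heavy.
Fleet A against Light: payoffs 7, 6, 0, 9 → best response Max.
Fleet A against Moderate: payoffs 1, 0, 4, 8 → best response Max.
Fleet A against Heavy: payoffs 7, 6, 10, 11 → best response Max.
Fleet A against Max: payoffs 11, 6, 12, 1 → best response Heavy.
Fleet B against Light: payoffs 11, 5, 9, 1, 4 → best response Rest.
Fleet B against Moderate: payoffs 0, 7, 9, 11, 4 → best response Heavy.
Fleet B against Heavy: payoffs 1, 9, 2, 7, 10 → best response Max.
Fleet B against Max: payoffs 3, 0, 5, 11, 6 → best response Heavy.
Mutual best responses: (Heavy, Max); (Max, Heavy).

Pure-strategy Nash equilibria: (Heavy, Max), (Max, Heavy)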